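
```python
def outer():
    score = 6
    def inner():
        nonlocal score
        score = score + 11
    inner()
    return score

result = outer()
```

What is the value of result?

Step 1: outer() sets score = 6.
Step 2: inner() uses nonlocal to modify score in outer's scope: score = 6 + 11 = 17.
Step 3: outer() returns the modified score = 17

The answer is 17.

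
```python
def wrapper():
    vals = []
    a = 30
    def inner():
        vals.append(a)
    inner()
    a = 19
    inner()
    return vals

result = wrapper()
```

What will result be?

Step 1: a = 30. inner() appends current a to vals.
Step 2: First inner(): appends 30. Then a = 19.
Step 3: Second inner(): appends 19 (closure sees updated a). result = [30, 19]

The answer is [30, 19].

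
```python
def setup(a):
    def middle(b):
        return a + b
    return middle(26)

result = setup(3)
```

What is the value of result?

Step 1: setup(3) passes a = 3.
Step 2: middle(26) has b = 26, reads a = 3 from enclosing.
Step 3: result = 3 + 26 = 29

The answer is 29.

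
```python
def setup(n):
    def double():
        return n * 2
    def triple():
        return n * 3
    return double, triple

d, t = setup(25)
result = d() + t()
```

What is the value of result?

Step 1: Both closures capture the same n = 25.
Step 2: d() = 25 * 2 = 50, t() = 25 * 3 = 75.
Step 3: result = 50 + 75 = 125

The answer is 125.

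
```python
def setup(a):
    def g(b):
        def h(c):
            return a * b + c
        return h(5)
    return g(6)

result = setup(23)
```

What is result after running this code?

Step 1: a = 23, b = 6, c = 5.
Step 2: h() computes a * b + c = 23 * 6 + 5 = 143.
Step 3: result = 143

The answer is 143.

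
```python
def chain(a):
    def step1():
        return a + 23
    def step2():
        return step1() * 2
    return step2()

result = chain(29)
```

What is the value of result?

Step 1: chain(29) captures a = 29.
Step 2: step2() calls step1() which returns 29 + 23 = 52.
Step 3: step2() returns 52 * 2 = 104

The answer is 104.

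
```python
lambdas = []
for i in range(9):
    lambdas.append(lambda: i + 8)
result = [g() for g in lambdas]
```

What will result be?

Step 1: All lambdas capture i by reference. After the loop, i = 8.
Step 2: Each call returns 8 + 8 = 16.
Step 3: result = [16, 16, 16, 16, 16, 16, 16, 16, 16]

The answer is [16, 16, 16, 16, 16, 16, 16, 16, 16].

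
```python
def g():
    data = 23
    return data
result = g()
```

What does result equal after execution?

Step 1: g() defines data = 23 in its local scope.
Step 2: return data finds the local variable data = 23.
Step 3: result = 23

The answer is 23.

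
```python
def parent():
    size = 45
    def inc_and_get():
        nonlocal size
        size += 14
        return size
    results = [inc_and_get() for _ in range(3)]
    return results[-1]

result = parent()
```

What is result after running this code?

Step 1: size = 45.
Step 2: Three calls to inc_and_get(), each adding 14.
Step 3: Last value = 45 + 14 * 3 = 87

The answer is 87.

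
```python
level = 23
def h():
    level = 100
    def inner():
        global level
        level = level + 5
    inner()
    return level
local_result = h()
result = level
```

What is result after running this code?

Step 1: Global level = 23. h() creates local level = 100.
Step 2: inner() declares global level and adds 5: global level = 23 + 5 = 28.
Step 3: h() returns its local level = 100 (unaffected by inner).
Step 4: result = global level = 28

The answer is 28.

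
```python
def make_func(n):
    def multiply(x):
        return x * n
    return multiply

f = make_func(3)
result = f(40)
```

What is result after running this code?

Step 1: make_func(3) returns multiply closure with n = 3.
Step 2: f(40) computes 40 * 3 = 120.
Step 3: result = 120

The answer is 120.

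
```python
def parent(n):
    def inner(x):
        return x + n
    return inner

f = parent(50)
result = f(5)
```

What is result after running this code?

Step 1: parent(50) creates a closure that captures n = 50.
Step 2: f(5) calls the closure with x = 5, returning 5 + 50 = 55.
Step 3: result = 55

The answer is 55.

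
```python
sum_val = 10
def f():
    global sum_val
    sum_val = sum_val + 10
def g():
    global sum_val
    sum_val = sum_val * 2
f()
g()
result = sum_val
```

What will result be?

Step 1: sum_val = 10.
Step 2: f() adds 10: sum_val = 10 + 10 = 20.
Step 3: g() doubles: sum_val = 20 * 2 = 40.
Step 4: result = 40

The answer is 40.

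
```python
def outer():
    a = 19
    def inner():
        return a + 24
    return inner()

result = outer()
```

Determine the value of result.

Step 1: outer() defines a = 19.
Step 2: inner() reads a = 19 from enclosing scope, returns 19 + 24 = 43.
Step 3: result = 43

The answer is 43.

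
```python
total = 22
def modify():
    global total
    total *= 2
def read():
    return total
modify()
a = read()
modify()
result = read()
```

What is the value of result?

Step 1: total = 22.
Step 2: First modify(): total = 22 * 2 = 44.
Step 3: Second modify(): total = 44 * 2 = 88.
Step 4: read() returns 88

The answer is 88.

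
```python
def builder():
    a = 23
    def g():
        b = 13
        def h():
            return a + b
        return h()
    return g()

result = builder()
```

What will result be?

Step 1: builder() defines a = 23. g() defines b = 13.
Step 2: h() accesses both from enclosing scopes: a = 23, b = 13.
Step 3: result = 23 + 13 = 36

The answer is 36.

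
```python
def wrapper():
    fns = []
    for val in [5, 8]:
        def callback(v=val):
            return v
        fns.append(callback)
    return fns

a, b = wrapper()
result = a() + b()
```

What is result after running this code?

Step 1: Default argument v=val captures val at each iteration.
Step 2: a() returns 5 (captured at first iteration), b() returns 8 (captured at second).
Step 3: result = 5 + 8 = 13

The answer is 13.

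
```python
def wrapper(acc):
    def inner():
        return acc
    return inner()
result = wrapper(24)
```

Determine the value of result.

Step 1: wrapper(24) binds parameter acc = 24.
Step 2: inner() looks up acc in enclosing scope and finds the parameter acc = 24.
Step 3: result = 24

The answer is 24.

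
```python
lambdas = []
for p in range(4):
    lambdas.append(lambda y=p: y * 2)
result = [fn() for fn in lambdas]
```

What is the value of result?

Step 1: Default arg y=p captures p at each iteration.
Step 2: lambdas[k] has y defaulting to k, returns k * 2.
Step 3: result = [0, 2, 4, 6]

The answer is [0, 2, 4, 6].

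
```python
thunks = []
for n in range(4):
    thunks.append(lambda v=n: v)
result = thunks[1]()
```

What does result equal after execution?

Step 1: Default argument v=n captures n's value at each iteration.
Step 2: thunks[1] captured v = 1 when n was 1.
Step 3: result = 1

The answer is 1.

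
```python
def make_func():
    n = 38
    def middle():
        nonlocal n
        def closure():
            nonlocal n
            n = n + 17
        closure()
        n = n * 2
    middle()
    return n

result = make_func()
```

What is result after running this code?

Step 1: n = 38.
Step 2: closure() adds 17: n = 38 + 17 = 55.
Step 3: middle() doubles: n = 55 * 2 = 110.
Step 4: result = 110

The answer is 110.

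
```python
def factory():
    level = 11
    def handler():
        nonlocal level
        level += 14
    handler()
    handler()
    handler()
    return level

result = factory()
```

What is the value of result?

Step 1: level starts at 11.
Step 2: handler() is called 3 times, each adding 14.
Step 3: level = 11 + 14 * 3 = 53

The answer is 53.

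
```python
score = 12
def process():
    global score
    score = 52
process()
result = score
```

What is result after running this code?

Step 1: score = 12 globally.
Step 2: process() declares global score and sets it to 52.
Step 3: After process(), global score = 52. result = 52

The answer is 52.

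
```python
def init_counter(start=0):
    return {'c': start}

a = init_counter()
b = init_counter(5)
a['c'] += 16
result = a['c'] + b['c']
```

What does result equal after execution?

Step 1: init_counter() returns a new dict each call (immutable default 0).
Step 2: a = {'c': 0}, b = {'c': 5}.
Step 3: a['c'] += 16 = 16. result = 16 + 5 = 21

The answer is 21.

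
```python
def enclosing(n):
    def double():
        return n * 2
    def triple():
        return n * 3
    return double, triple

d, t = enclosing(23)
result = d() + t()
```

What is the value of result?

Step 1: Both closures capture the same n = 23.
Step 2: d() = 23 * 2 = 46, t() = 23 * 3 = 69.
Step 3: result = 46 + 69 = 115

The answer is 115.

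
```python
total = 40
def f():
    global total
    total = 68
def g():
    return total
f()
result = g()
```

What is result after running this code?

Step 1: total = 40.
Step 2: f() sets global total = 68.
Step 3: g() reads global total = 68. result = 68

The answer is 68.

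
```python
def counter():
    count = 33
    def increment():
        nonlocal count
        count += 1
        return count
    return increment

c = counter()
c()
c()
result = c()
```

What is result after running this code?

Step 1: counter() creates closure with count = 33.
Step 2: Each c() call increments count via nonlocal. After 3 calls: 33 + 3 = 36.
Step 3: result = 36

The answer is 36.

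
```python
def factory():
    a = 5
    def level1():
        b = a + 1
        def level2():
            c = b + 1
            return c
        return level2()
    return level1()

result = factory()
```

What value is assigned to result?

Step 1: a = 5. b = a + 1 = 6.
Step 2: c = b + 1 = 6 + 1 = 7.
Step 3: result = 7

The answer is 7.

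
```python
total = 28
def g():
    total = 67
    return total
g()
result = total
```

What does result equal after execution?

Step 1: Global total = 28.
Step 2: g() creates local total = 67 (shadow, not modification).
Step 3: After g() returns, global total is unchanged. result = 28

The answer is 28.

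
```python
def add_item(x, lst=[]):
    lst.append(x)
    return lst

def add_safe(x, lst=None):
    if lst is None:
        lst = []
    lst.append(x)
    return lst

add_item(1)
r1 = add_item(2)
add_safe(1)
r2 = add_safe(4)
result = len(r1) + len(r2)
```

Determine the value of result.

Step 1: add_item shares mutable default: after 2 calls, lst = [1, 2], len = 2.
Step 2: add_safe creates fresh list each time: r2 = [4], len = 1.
Step 3: result = 2 + 1 = 3

The answer is 3.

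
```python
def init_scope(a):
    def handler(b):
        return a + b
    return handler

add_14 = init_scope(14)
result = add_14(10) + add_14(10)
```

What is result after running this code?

Step 1: add_14 captures a = 14.
Step 2: add_14(10) = 14 + 10 = 24, called twice.
Step 3: result = 24 + 24 = 48

The answer is 48.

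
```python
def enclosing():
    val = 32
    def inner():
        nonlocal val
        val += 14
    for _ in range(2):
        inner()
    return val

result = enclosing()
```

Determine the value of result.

Step 1: val = 32.
Step 2: inner() is called 2 times in a loop, each adding 14 via nonlocal.
Step 3: val = 32 + 14 * 2 = 60

The answer is 60.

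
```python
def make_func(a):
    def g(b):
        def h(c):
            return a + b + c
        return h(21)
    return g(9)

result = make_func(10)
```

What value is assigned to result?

Step 1: a = 10, b = 9, c = 21 across three nested scopes.
Step 2: h() accesses all three via LEGB rule.
Step 3: result = 10 + 9 + 21 = 40

The answer is 40.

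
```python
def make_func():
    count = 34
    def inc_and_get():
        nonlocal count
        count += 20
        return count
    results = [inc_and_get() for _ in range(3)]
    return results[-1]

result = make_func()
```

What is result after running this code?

Step 1: count = 34.
Step 2: Three calls to inc_and_get(), each adding 20.
Step 3: Last value = 34 + 20 * 3 = 94

The answer is 94.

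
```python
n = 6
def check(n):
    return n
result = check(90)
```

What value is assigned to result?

Step 1: Global n = 6.
Step 2: check(90) takes parameter n = 90, which shadows the global.
Step 3: result = 90

The answer is 90.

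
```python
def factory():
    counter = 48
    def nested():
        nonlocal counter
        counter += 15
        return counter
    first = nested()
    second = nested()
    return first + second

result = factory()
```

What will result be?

Step 1: counter starts at 48.
Step 2: First call: counter = 48 + 15 = 63, returns 63.
Step 3: Second call: counter = 63 + 15 = 78, returns 78.
Step 4: result = 63 + 78 = 141

The answer is 141.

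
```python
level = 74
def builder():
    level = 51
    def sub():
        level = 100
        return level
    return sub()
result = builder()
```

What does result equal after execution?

Step 1: Three scopes define level: global (74), builder (51), sub (100).
Step 2: sub() has its own local level = 100, which shadows both enclosing and global.
Step 3: result = 100 (local wins in LEGB)

The answer is 100.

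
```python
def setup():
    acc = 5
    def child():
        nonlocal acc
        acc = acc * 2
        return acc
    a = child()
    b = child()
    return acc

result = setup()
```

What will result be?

Step 1: acc starts at 5.
Step 2: First child(): acc = 5 * 2 = 10.
Step 3: Second child(): acc = 10 * 2 = 20.
Step 4: result = 20

The answer is 20.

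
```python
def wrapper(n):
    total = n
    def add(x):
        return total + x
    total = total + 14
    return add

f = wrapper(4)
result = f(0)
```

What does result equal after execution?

Step 1: wrapper(4) sets total = 4, then total = 4 + 14 = 18.
Step 2: Closures capture by reference, so add sees total = 18.
Step 3: f(0) returns 18 + 0 = 18

The answer is 18.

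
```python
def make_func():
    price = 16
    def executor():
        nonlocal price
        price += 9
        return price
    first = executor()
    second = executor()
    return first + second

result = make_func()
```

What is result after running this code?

Step 1: price starts at 16.
Step 2: First call: price = 16 + 9 = 25, returns 25.
Step 3: Second call: price = 25 + 9 = 34, returns 34.
Step 4: result = 25 + 34 = 59

The answer is 59.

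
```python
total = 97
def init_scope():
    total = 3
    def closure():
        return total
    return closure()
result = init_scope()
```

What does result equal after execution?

Step 1: total = 97 globally, but init_scope() defines total = 3 locally.
Step 2: closure() looks up total. Not in local scope, so checks enclosing scope (init_scope) and finds total = 3.
Step 3: result = 3

The answer is 3.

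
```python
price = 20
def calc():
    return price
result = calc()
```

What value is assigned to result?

Step 1: price = 20 is defined in the global scope.
Step 2: calc() looks up price. No local price exists, so Python checks the global scope via LEGB rule and finds price = 20.
Step 3: result = 20

The answer is 20.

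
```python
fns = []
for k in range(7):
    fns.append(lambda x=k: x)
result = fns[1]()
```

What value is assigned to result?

Step 1: Default argument x=k captures k's value at each iteration.
Step 2: fns[1] captured x = 1 when k was 1.
Step 3: result = 1

The answer is 1.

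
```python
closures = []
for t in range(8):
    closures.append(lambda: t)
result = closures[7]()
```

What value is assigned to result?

Step 1: The loop creates 8 lambdas, all referencing the same variable t.
Step 2: After the loop, t = 7 (final value).
Step 3: closures[7]() looks up t at call time and finds 7. This is the late binding gotcha. result = 7

The answer is 7.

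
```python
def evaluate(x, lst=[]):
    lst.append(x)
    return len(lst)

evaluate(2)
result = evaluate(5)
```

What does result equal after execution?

Step 1: Mutable default list persists between calls.
Step 2: First call: lst = [2], len = 1. Second call: lst = [2, 5], len = 2.
Step 3: result = 2

The answer is 2.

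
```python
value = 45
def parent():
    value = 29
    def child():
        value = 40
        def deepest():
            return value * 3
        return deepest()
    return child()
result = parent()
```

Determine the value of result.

Step 1: deepest() looks up value through LEGB: not local, finds value = 40 in enclosing child().
Step 2: Returns 40 * 3 = 120.
Step 3: result = 120

The answer is 120.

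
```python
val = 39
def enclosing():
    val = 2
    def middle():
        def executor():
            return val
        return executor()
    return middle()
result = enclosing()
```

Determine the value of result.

Step 1: enclosing() defines val = 2. middle() and executor() have no local val.
Step 2: executor() checks local (none), enclosing middle() (none), enclosing enclosing() and finds val = 2.
Step 3: result = 2

The answer is 2.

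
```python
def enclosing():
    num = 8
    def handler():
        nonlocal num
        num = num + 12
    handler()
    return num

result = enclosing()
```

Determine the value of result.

Step 1: enclosing() sets num = 8.
Step 2: handler() uses nonlocal to modify num in enclosing's scope: num = 8 + 12 = 20.
Step 3: enclosing() returns the modified num = 20

The answer is 20.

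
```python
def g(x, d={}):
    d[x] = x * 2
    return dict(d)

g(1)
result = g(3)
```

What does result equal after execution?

Step 1: Mutable default dict is shared across calls.
Step 2: First call adds 1: 2. Second call adds 3: 6.
Step 3: result = {1: 2, 3: 6}

The answer is {1: 2, 3: 6}.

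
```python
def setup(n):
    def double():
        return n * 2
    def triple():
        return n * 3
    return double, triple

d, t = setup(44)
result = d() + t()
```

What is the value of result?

Step 1: Both closures capture the same n = 44.
Step 2: d() = 44 * 2 = 88, t() = 44 * 3 = 132.
Step 3: result = 88 + 132 = 220

The answer is 220.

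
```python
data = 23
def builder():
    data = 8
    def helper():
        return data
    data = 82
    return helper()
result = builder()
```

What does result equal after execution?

Step 1: builder() sets data = 8, then later data = 82.
Step 2: helper() is called after data is reassigned to 82. Closures capture variables by reference, not by value.
Step 3: result = 82

The answer is 82.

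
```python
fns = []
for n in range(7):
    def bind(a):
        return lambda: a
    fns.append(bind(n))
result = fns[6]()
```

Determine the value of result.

Step 1: bind(n) creates a new scope capturing a = n at call time.
Step 2: fns[6] = bind(6), so its lambda captures a = 6.
Step 3: result = 6 (closure factory fixes late binding)

The answer is 6.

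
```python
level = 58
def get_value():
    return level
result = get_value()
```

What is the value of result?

Step 1: level = 58 is defined in the global scope.
Step 2: get_value() looks up level. No local level exists, so Python checks the global scope via LEGB rule and finds level = 58.
Step 3: result = 58

The answer is 58.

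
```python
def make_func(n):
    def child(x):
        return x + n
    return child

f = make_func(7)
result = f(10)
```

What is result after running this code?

Step 1: make_func(7) creates a closure that captures n = 7.
Step 2: f(10) calls the closure with x = 10, returning 10 + 7 = 17.
Step 3: result = 17

The answer is 17.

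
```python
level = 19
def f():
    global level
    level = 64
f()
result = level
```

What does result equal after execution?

Step 1: level = 19 globally.
Step 2: f() declares global level and sets it to 64.
Step 3: After f(), global level = 64. result = 64

The answer is 64.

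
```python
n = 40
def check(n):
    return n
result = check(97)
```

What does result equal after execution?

Step 1: Global n = 40.
Step 2: check(97) takes parameter n = 97, which shadows the global.
Step 3: result = 97

The answer is 97.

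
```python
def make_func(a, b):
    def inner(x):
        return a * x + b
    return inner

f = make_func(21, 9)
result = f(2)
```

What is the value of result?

Step 1: make_func(21, 9) captures a = 21, b = 9.
Step 2: f(2) computes 21 * 2 + 9 = 51.
Step 3: result = 51

The answer is 51.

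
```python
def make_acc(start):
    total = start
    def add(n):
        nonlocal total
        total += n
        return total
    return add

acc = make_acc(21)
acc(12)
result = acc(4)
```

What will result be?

Step 1: make_acc(21) creates closure with total = 21.
Step 2: First acc(12): total = 21 + 12 = 33.
Step 3: Second acc(4): total = 33 + 4 = 37. result = 37

The answer is 37.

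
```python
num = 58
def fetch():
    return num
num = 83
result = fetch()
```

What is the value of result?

Step 1: num is first set to 58, then reassigned to 83.
Step 2: fetch() is called after the reassignment, so it looks up the current global num = 83.
Step 3: result = 83

The answer is 83.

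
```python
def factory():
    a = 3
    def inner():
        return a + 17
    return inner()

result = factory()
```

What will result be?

Step 1: factory() defines a = 3.
Step 2: inner() reads a = 3 from enclosing scope, returns 3 + 17 = 20.
Step 3: result = 20

The answer is 20.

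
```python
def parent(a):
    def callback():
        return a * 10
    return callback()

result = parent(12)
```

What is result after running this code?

Step 1: parent(12) binds parameter a = 12.
Step 2: callback() accesses a = 12 from enclosing scope.
Step 3: result = 12 * 10 = 120

The answer is 120.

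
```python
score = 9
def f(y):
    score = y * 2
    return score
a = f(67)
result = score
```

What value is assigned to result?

Step 1: Global score = 9.
Step 2: f(67) creates local score = 67 * 2 = 134.
Step 3: Global score unchanged because no global keyword. result = 9

The answer is 9.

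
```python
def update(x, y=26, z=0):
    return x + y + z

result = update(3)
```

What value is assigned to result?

Step 1: update(3) uses defaults y = 26, z = 0.
Step 2: Returns 3 + 26 + 0 = 29.
Step 3: result = 29

The answer is 29.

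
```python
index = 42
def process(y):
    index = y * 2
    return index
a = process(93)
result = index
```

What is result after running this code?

Step 1: Global index = 42.
Step 2: process(93) creates local index = 93 * 2 = 186.
Step 3: Global index unchanged because no global keyword. result = 42

The answer is 42.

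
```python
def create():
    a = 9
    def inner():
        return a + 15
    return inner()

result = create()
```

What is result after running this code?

Step 1: create() defines a = 9.
Step 2: inner() reads a = 9 from enclosing scope, returns 9 + 15 = 24.
Step 3: result = 24

The answer is 24.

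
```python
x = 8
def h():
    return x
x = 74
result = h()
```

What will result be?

Step 1: x is first set to 8, then reassigned to 74.
Step 2: h() is called after the reassignment, so it looks up the current global x = 74.
Step 3: result = 74

The answer is 74.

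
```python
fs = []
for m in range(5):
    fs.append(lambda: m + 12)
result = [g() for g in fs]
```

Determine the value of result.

Step 1: All lambdas capture m by reference. After the loop, m = 4.
Step 2: Each call returns 4 + 12 = 16.
Step 3: result = [16, 16, 16, 16, 16]

The answer is [16, 16, 16, 16, 16].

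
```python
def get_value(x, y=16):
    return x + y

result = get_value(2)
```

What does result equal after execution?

Step 1: get_value(2) uses default y = 16.
Step 2: Returns 2 + 16 = 18.
Step 3: result = 18

The answer is 18.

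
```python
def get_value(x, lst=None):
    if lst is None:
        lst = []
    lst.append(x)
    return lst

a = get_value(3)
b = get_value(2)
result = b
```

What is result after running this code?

Step 1: None default with guard creates a NEW list each call.
Step 2: a = [3] (fresh list). b = [2] (another fresh list).
Step 3: result = [2] (this is the fix for mutable default)

The answer is [2].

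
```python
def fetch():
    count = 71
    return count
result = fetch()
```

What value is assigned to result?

Step 1: fetch() defines count = 71 in its local scope.
Step 2: return count finds the local variable count = 71.
Step 3: result = 71

The answer is 71.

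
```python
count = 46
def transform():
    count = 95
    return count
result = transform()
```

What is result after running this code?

Step 1: Global count = 46.
Step 2: transform() creates local count = 95, shadowing the global.
Step 3: Returns local count = 95. result = 95

The answer is 95.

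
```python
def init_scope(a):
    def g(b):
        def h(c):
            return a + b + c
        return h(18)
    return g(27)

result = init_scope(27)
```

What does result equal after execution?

Step 1: a = 27, b = 27, c = 18 across three nested scopes.
Step 2: h() accesses all three via LEGB rule.
Step 3: result = 27 + 27 + 18 = 72

The answer is 72.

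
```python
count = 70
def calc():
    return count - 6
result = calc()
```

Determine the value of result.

Step 1: count = 70 is defined globally.
Step 2: calc() looks up count from global scope = 70, then computes 70 - 6 = 64.
Step 3: result = 64

The answer is 64.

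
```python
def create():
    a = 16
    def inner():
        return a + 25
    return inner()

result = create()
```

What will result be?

Step 1: create() defines a = 16.
Step 2: inner() reads a = 16 from enclosing scope, returns 16 + 25 = 41.
Step 3: result = 41

The answer is 41.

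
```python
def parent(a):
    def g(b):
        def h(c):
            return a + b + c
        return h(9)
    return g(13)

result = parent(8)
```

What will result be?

Step 1: a = 8, b = 13, c = 9 across three nested scopes.
Step 2: h() accesses all three via LEGB rule.
Step 3: result = 8 + 13 + 9 = 30

The answer is 30.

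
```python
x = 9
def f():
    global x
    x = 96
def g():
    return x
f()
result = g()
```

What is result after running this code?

Step 1: x = 9.
Step 2: f() sets global x = 96.
Step 3: g() reads global x = 96. result = 96

The answer is 96.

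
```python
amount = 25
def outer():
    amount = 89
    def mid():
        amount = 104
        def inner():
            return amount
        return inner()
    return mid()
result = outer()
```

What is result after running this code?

Step 1: Three levels of shadowing: global 25, outer 89, mid 104.
Step 2: inner() finds amount = 104 in enclosing mid() scope.
Step 3: result = 104

The answer is 104.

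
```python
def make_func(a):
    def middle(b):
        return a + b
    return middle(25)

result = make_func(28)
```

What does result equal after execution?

Step 1: make_func(28) passes a = 28.
Step 2: middle(25) has b = 25, reads a = 28 from enclosing.
Step 3: result = 28 + 25 = 53

The answer is 53.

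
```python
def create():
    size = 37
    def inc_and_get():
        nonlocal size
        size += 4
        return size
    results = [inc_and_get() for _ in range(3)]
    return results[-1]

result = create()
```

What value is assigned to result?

Step 1: size = 37.
Step 2: Three calls to inc_and_get(), each adding 4.
Step 3: Last value = 37 + 4 * 3 = 49

The answer is 49.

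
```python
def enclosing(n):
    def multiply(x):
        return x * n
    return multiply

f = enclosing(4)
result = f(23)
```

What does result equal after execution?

Step 1: enclosing(4) returns multiply closure with n = 4.
Step 2: f(23) computes 23 * 4 = 92.
Step 3: result = 92

The answer is 92.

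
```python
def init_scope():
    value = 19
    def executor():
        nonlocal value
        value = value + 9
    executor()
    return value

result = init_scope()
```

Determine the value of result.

Step 1: init_scope() sets value = 19.
Step 2: executor() uses nonlocal to modify value in init_scope's scope: value = 19 + 9 = 28.
Step 3: init_scope() returns the modified value = 28

The answer is 28.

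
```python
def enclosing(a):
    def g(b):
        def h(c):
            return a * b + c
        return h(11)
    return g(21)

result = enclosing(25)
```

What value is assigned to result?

Step 1: a = 25, b = 21, c = 11.
Step 2: h() computes a * b + c = 25 * 21 + 11 = 536.
Step 3: result = 536

The answer is 536.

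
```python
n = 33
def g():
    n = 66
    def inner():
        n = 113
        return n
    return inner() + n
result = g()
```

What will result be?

Step 1: g() has local n = 66. inner() has local n = 113.
Step 2: inner() returns its local n = 113.
Step 3: g() returns 113 + its own n (66) = 179

The answer is 179.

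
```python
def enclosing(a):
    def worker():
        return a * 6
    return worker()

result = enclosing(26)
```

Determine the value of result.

Step 1: enclosing(26) binds parameter a = 26.
Step 2: worker() accesses a = 26 from enclosing scope.
Step 3: result = 26 * 6 = 156

The answer is 156.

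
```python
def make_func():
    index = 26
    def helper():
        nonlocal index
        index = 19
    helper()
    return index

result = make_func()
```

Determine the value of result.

Step 1: make_func() sets index = 26.
Step 2: helper() uses nonlocal to reassign index = 19.
Step 3: result = 19

The answer is 19.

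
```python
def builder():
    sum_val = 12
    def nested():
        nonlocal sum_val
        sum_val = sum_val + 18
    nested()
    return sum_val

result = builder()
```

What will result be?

Step 1: builder() sets sum_val = 12.
Step 2: nested() uses nonlocal to modify sum_val in builder's scope: sum_val = 12 + 18 = 30.
Step 3: builder() returns the modified sum_val = 30

The answer is 30.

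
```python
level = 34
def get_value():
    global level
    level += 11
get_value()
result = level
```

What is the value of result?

Step 1: level = 34 globally.
Step 2: get_value() modifies global level: level += 11 = 45.
Step 3: result = 45

The answer is 45.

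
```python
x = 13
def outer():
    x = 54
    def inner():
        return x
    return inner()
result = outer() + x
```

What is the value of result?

Step 1: Global x = 13. outer() shadows with x = 54.
Step 2: inner() returns enclosing x = 54. outer() = 54.
Step 3: result = 54 + global x (13) = 67

The answer is 67.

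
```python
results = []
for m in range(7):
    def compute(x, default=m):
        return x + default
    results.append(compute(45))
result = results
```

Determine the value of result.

Step 1: Default argument default=m is evaluated at function definition time.
Step 2: Each iteration creates compute with default = current m value.
Step 3: compute(45) returns 45 + default. results = [45, 46, 47, 48, 49, 50, 51]

The answer is [45, 46, 47, 48, 49, 50, 51].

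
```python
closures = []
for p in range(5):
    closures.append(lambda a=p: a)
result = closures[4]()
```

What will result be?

Step 1: Default argument a=p captures p's value at each iteration.
Step 2: closures[4] captured a = 4 when p was 4.
Step 3: result = 4

The answer is 4.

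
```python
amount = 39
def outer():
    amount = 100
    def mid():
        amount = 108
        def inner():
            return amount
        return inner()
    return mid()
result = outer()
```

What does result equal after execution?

Step 1: Three levels of shadowing: global 39, outer 100, mid 108.
Step 2: inner() finds amount = 108 in enclosing mid() scope.
Step 3: result = 108

The answer is 108.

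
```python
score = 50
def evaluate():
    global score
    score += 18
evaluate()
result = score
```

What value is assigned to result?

Step 1: score = 50 globally.
Step 2: evaluate() modifies global score: score += 18 = 68.
Step 3: result = 68

The answer is 68.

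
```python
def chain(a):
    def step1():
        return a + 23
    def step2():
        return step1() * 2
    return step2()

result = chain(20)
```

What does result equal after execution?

Step 1: chain(20) captures a = 20.
Step 2: step2() calls step1() which returns 20 + 23 = 43.
Step 3: step2() returns 43 * 2 = 86

The answer is 86.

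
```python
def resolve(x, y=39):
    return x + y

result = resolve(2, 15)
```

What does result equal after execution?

Step 1: resolve(2, 15) overrides default y with 15.
Step 2: Returns 2 + 15 = 17.
Step 3: result = 17

The answer is 17.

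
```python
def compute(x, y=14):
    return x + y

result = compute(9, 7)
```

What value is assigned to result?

Step 1: compute(9, 7) overrides default y with 7.
Step 2: Returns 9 + 7 = 16.
Step 3: result = 16

The answer is 16.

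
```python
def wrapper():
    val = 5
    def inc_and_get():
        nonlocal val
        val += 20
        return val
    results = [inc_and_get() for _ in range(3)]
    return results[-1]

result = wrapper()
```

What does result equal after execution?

Step 1: val = 5.
Step 2: Three calls to inc_and_get(), each adding 20.
Step 3: Last value = 5 + 20 * 3 = 65

The answer is 65.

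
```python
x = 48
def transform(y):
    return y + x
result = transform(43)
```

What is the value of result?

Step 1: x = 48 is defined globally.
Step 2: transform(43) uses parameter y = 43 and looks up x from global scope = 48.
Step 3: result = 43 + 48 = 91

The answer is 91.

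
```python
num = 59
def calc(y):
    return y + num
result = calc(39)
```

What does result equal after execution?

Step 1: num = 59 is defined globally.
Step 2: calc(39) uses parameter y = 39 and looks up num from global scope = 59.
Step 3: result = 39 + 59 = 98

The answer is 98.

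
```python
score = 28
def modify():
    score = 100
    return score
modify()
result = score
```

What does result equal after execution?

Step 1: score = 28 globally.
Step 2: modify() creates a LOCAL score = 100 (no global keyword!).
Step 3: The global score is unchanged. result = 28

The answer is 28.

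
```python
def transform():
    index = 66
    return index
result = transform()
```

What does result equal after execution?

Step 1: transform() defines index = 66 in its local scope.
Step 2: return index finds the local variable index = 66.
Step 3: result = 66

The answer is 66.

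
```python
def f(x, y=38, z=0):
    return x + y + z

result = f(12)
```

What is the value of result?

Step 1: f(12) uses defaults y = 38, z = 0.
Step 2: Returns 12 + 38 + 0 = 50.
Step 3: result = 50

The answer is 50.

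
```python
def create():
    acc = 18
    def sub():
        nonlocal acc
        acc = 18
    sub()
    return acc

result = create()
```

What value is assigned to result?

Step 1: create() sets acc = 18.
Step 2: sub() uses nonlocal to reassign acc = 18.
Step 3: result = 18

The answer is 18.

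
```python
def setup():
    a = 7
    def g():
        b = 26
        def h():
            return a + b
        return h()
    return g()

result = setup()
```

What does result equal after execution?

Step 1: setup() defines a = 7. g() defines b = 26.
Step 2: h() accesses both from enclosing scopes: a = 7, b = 26.
Step 3: result = 7 + 26 = 33

The answer is 33.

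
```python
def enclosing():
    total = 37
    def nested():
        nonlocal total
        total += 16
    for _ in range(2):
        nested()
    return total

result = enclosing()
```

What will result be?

Step 1: total = 37.
Step 2: nested() is called 2 times in a loop, each adding 16 via nonlocal.
Step 3: total = 37 + 16 * 2 = 69

The answer is 69.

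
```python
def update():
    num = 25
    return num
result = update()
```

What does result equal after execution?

Step 1: update() defines num = 25 in its local scope.
Step 2: return num finds the local variable num = 25.
Step 3: result = 25

The answer is 25.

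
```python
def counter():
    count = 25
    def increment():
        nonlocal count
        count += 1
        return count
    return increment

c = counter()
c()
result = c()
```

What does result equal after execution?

Step 1: counter() creates closure with count = 25.
Step 2: Each c() call increments count via nonlocal. After 2 calls: 25 + 2 = 27.
Step 3: result = 27

The answer is 27.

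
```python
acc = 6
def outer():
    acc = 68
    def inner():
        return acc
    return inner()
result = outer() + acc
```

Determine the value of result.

Step 1: Global acc = 6. outer() shadows with acc = 68.
Step 2: inner() returns enclosing acc = 68. outer() = 68.
Step 3: result = 68 + global acc (6) = 74

The answer is 74.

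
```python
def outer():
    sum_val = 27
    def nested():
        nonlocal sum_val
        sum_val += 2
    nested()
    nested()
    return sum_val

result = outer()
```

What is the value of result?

Step 1: sum_val starts at 27.
Step 2: nested() is called 2 times, each adding 2.
Step 3: sum_val = 27 + 2 * 2 = 31

The answer is 31.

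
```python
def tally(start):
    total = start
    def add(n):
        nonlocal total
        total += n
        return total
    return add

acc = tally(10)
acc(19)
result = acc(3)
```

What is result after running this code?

Step 1: tally(10) creates closure with total = 10.
Step 2: First acc(19): total = 10 + 19 = 29.
Step 3: Second acc(3): total = 29 + 3 = 32. result = 32

The answer is 32.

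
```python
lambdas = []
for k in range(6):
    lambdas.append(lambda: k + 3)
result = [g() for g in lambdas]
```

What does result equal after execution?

Step 1: All lambdas capture k by reference. After the loop, k = 5.
Step 2: Each call returns 5 + 3 = 8.
Step 3: result = [8, 8, 8, 8, 8, 8]

The answer is [8, 8, 8, 8, 8, 8].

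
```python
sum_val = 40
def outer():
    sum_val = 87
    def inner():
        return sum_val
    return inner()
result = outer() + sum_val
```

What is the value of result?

Step 1: Global sum_val = 40. outer() shadows with sum_val = 87.
Step 2: inner() returns enclosing sum_val = 87. outer() = 87.
Step 3: result = 87 + global sum_val (40) = 127

The answer is 127.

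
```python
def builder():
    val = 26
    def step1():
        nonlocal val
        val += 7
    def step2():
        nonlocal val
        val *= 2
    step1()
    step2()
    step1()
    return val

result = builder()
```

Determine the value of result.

Step 1: val = 26.
Step 2: step1(): val = 26 + 7 = 33.
Step 3: step2(): val = 33 * 2 = 66.
Step 4: step1(): val = 66 + 7 = 73. result = 73

The answer is 73.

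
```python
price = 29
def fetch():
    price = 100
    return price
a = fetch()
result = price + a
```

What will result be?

Step 1: Global price = 29. fetch() returns local price = 100.
Step 2: a = 100. Global price still = 29.
Step 3: result = 29 + 100 = 129

The answer is 129.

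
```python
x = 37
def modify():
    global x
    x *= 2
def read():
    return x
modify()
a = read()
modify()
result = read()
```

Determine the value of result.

Step 1: x = 37.
Step 2: First modify(): x = 37 * 2 = 74.
Step 3: Second modify(): x = 74 * 2 = 148.
Step 4: read() returns 148

The answer is 148.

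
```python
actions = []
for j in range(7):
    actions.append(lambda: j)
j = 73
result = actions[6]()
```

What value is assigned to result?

Step 1: Lambdas capture the variable j by reference, not by value.
Step 2: After the loop, j is reassigned to 73.
Step 3: actions[6]() looks up the current j = 73. result = 73

The answer is 73.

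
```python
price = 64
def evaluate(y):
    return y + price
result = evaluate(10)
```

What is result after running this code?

Step 1: price = 64 is defined globally.
Step 2: evaluate(10) uses parameter y = 10 and looks up price from global scope = 64.
Step 3: result = 10 + 64 = 74

The answer is 74.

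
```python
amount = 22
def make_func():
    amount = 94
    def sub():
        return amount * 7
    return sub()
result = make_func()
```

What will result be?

Step 1: make_func() shadows global amount with amount = 94.
Step 2: sub() finds amount = 94 in enclosing scope, computes 94 * 7 = 658.
Step 3: result = 658

The answer is 658.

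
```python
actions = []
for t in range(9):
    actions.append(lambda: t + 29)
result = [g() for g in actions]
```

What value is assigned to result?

Step 1: All lambdas capture t by reference. After the loop, t = 8.
Step 2: Each call returns 8 + 29 = 37.
Step 3: result = [37, 37, 37, 37, 37, 37, 37, 37, 37]

The answer is [37, 37, 37, 37, 37, 37, 37, 37, 37].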